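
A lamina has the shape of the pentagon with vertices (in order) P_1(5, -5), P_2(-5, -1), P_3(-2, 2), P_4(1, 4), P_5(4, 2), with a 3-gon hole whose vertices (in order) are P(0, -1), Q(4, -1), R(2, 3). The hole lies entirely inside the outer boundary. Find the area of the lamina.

40

Outer boundary:
Σ = (-30) + (-12) + (-10) + (-14) + (-30) = -96
Area = |Σ|/2 = 48.
Hole:
Cross-terms: 4, 14, -2  ⇒  Σ = 16
Area = |Σ|/2 = 8.
Net area = 48 − 8 = 40.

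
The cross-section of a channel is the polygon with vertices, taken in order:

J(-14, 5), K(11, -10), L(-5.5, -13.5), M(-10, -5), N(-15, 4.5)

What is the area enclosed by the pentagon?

Apply the surveyor's formula: 2A = Σ (x_i·y_{i+1} − x_{i+1}·y_i), indices taken mod 5.
Σ = (85) + (-203.5) + (-107.5) + (-120) + (-12) = -358
Area = |Σ|/2 = 179.

179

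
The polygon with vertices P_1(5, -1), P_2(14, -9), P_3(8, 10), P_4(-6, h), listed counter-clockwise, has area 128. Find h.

3

The doubled signed area Σ (x_i y_{i+1} − x_{i+1} y_i) is linear in h.
With h=0 it equals 247; the coefficient of h is 3 (from the two edges through P_4).
So 3·h + 247 = 2·128 = 256 ⇒ h = 3.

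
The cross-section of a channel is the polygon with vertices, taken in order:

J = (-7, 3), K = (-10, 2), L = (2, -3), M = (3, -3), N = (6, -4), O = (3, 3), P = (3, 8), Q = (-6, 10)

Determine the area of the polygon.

113

Σ = (16) + (26) + (3) + (6) + (30) + (15) + (78) + (52) = 226
Area = |Σ|/2 = 113.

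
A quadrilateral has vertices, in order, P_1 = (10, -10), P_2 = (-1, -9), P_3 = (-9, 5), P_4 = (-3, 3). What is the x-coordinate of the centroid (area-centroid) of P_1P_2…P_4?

-52/297

Apply the shoelace formula. First the cross-terms c_i = x_i·y_{i+1} − x_{i+1}·y_i:
  -100, -86, -12, 0  ⇒  2A = -198, A = -99.
Then Σ (x_i + x_{i+1})·c_i = 104, so x̄ = 104 / (6·(-99)) = -52/297.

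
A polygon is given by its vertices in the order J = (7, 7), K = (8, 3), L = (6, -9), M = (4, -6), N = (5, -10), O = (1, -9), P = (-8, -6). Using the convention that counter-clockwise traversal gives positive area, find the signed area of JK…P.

-131

Σ = (-35) + (-90) + (0) + (-10) + (-35) + (-78) + (-14) = -262
Signed area = Σ/2 = -131 (negative ⇒ clockwise traversal).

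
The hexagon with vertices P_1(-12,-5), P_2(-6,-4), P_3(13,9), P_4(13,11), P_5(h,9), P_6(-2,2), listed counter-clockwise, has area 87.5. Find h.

Write out the shoelace sum; only the two edges meeting at P_5 involve h:
2·Area = [(13·9 − h·11) + (h·2 − (-2)·9)] + 76
       = -9·h + 211 = 175
⇒ h = 4.

4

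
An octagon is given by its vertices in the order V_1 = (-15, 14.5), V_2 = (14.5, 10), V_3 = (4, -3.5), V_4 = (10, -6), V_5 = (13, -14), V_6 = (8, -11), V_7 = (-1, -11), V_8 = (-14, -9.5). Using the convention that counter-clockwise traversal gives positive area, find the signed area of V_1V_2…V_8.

Apply the shoelace (surveyor's) formula: 2A = Σ (x_i·y_{i+1} − x_{i+1}·y_i), indices taken mod 8.
V_1→V_2: (-15)(10) − (14.5)(14.5) = -360.25
V_2→V_3: (14.5)(-3.5) − (4)(10) = -90.75
V_3→V_4: (4)(-6) − (10)(-3.5) = 11
V_4→V_5: (10)(-14) − (13)(-6) = -62
V_5→V_6: (13)(-11) − (8)(-14) = -31
V_6→V_7: (8)(-11) − (-1)(-11) = -99
V_7→V_8: (-1)(-9.5) − (-14)(-11) = -144.5
V_8→V_1: (-14)(14.5) − (-15)(-9.5) = -345.5
Σ = -1122
Signed area = Σ/2 = -561 (negative ⇒ clockwise traversal).

-561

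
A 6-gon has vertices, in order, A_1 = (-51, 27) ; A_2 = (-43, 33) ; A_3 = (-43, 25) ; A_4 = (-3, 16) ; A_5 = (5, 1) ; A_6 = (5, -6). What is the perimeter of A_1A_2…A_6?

|A_1A_2| = √((8)² + (6)²) = √100 = 10
|A_2A_3| = √((0)² + (-8)²) = √64 = 8
|A_3A_4| = √((40)² + (-9)²) = √1681 = 41
|A_4A_5| = √((8)² + (-15)²) = √289 = 17
|A_5A_6| = √((0)² + (-7)²) = √49 = 7
|A_6A_1| = √((-56)² + (33)²) = √4225 = 65
Perimeter = 10 + 8 + 41 + 17 + 7 + 65 = 148.

148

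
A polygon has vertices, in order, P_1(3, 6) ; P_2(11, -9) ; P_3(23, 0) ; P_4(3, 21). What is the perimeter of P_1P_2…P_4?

76

|P_1P_2| = √((8)² + (-15)²) = √289 = 17
|P_2P_3| = √((12)² + (9)²) = √225 = 15
|P_3P_4| = √((-20)² + (21)²) = √841 = 29
|P_4P_1| = √((0)² + (-15)²) = √225 = 15
Perimeter = 17 + 15 + 29 + 15 = 76.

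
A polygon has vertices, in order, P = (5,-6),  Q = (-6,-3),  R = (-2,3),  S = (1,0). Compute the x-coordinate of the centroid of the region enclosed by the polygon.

Apply Gauss's area formula. First the cross-terms c_i = x_i·y_{i+1} − x_{i+1}·y_i:
  -51, -24, -3, -6  ⇒  2A = -84, A = -42.
Then Σ (x_i + x_{i+1})·c_i = 210, so x̄ = 210 / (6·(-42)) = -5/6.

-5/6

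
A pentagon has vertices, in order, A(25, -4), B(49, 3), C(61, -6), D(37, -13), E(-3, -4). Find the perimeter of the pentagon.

134

|AB| = √((24)² + (7)²) = √625 = 25
|BC| = √((12)² + (-9)²) = √225 = 15
|CD| = √((-24)² + (-7)²) = √625 = 25
|DE| = √((-40)² + (9)²) = √1681 = 41
|EA| = √((28)² + (0)²) = √784 = 28
Perimeter = 25 + 15 + 25 + 41 + 28 = 134.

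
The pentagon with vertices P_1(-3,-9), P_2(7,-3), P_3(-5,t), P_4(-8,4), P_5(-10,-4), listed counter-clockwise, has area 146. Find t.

7

Write out the shoelace sum; only the two edges meeting at P_3 involve t:
2·Area = [(7·t − (-5)·(-3)) + ((-5)·4 − (-8)·t)] + 222
       = 15·t + 187 = 292
⇒ t = 7.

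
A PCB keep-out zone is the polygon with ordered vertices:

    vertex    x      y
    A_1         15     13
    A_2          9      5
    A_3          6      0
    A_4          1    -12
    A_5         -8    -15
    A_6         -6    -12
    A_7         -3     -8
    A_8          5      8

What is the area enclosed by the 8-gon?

138

Cross-terms: -42, -30, -72, -111, 6, 12, 16, -55  ⇒  Σ = -276
Area = |Σ|/2 = 138.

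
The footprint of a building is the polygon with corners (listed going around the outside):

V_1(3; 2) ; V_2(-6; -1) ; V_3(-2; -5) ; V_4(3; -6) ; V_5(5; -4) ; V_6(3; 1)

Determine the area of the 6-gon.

51

Apply Gauss's area formula: 2A = Σ (x_i·y_{i+1} − x_{i+1}·y_i), indices taken mod 6.
Σ = (9) + (28) + (27) + (18) + (17) + (3) = 102
Area = |Σ|/2 = 51.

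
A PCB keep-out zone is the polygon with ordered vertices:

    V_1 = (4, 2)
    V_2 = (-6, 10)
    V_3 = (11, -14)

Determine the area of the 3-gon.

52

V_1→V_2: (4)(10) − (-6)(2) = 52
V_2→V_3: (-6)(-14) − (11)(10) = -26
V_3→V_1: (11)(2) − (4)(-14) = 78
Σ = 104
Area = |Σ|/2 = 52.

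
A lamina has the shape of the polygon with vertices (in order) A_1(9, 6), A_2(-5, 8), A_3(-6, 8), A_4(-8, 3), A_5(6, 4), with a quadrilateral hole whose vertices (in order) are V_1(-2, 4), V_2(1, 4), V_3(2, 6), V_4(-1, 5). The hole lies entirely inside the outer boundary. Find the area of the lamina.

Outer boundary:
Apply the surveyor's formula: 2A = Σ (x_i·y_{i+1} − x_{i+1}·y_i), indices taken mod 5.
A_1→A_2: (9)(8) − (-5)(6) = 102
A_2→A_3: (-5)(8) − (-6)(8) = 8
A_3→A_4: (-6)(3) − (-8)(8) = 46
A_4→A_5: (-8)(4) − (6)(3) = -50
A_5→A_1: (6)(6) − (9)(4) = 0
Σ = 106
Area = |Σ|/2 = 53.
Hole:
Σ = (-12) + (-2) + (16) + (6) = 8
Area = |Σ|/2 = 4.
Net area = 53 − 4 = 49.

49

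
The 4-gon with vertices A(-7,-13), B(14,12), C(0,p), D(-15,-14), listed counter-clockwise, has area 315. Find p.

15

Write out the shoelace sum; only the two edges meeting at C involve p:
2·Area = [(14·p − 0·12) + (0·(-14) − (-15)·p)] + 195
       = 29·p + 195 = 630
⇒ p = 15.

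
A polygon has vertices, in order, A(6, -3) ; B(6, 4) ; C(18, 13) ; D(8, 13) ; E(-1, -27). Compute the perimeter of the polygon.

|AB| = √((0)² + (7)²) = √49 = 7
|BC| = √((12)² + (9)²) = √225 = 15
|CD| = √((-10)² + (0)²) = √100 = 10
|DE| = √((-9)² + (-40)²) = √1681 = 41
|EA| = √((7)² + (24)²) = √625 = 25
Perimeter = 7 + 15 + 10 + 41 + 25 = 98.

98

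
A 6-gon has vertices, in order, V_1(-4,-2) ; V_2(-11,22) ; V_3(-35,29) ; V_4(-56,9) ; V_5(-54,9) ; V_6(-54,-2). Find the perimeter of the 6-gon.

|V_1V_2| = √((-7)² + (24)²) = √625 = 25
|V_2V_3| = √((-24)² + (7)²) = √625 = 25
|V_3V_4| = √((-21)² + (-20)²) = √841 = 29
|V_4V_5| = √((2)² + (0)²) = √4 = 2
|V_5V_6| = √((0)² + (-11)²) = √121 = 11
|V_6V_1| = √((50)² + (0)²) = √2500 = 50
Perimeter = 25 + 25 + 29 + 2 + 11 + 50 = 142.

142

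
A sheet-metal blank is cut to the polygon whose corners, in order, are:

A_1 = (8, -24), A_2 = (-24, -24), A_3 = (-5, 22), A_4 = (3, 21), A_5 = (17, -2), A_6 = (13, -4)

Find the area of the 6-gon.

A_1→A_2: (8)(-24) − (-24)(-24) = -768
A_2→A_3: (-24)(22) − (-5)(-24) = -648
A_3→A_4: (-5)(21) − (3)(22) = -171
A_4→A_5: (3)(-2) − (17)(21) = -363
A_5→A_6: (17)(-4) − (13)(-2) = -42
A_6→A_1: (13)(-24) − (8)(-4) = -280
Σ = -2272
Area = |Σ|/2 = 1136.

1136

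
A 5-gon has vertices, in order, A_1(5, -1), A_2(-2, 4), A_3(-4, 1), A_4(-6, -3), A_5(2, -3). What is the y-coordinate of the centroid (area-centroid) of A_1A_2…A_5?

Apply Gauss's area formula. First the cross-terms c_i = x_i·y_{i+1} − x_{i+1}·y_i:
  18, 14, 18, 24, 13  ⇒  2A = 87, A = 43.5.
Then Σ (y_i + y_{i+1})·c_i = -108, so ȳ = -108 / (6·43.5) = -12/29.

-12/29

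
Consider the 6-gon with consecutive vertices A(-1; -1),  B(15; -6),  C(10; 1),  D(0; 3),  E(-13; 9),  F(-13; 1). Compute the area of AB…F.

141.5

Apply the shoelace (surveyor's) formula: 2A = Σ (x_i·y_{i+1} − x_{i+1}·y_i), indices taken mod 6.
Σ = (21) + (75) + (30) + (39) + (104) + (14) = 283
Area = |Σ|/2 = 141.5.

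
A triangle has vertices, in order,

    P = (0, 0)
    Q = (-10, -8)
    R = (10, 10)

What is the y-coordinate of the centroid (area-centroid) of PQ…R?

Apply the surveyor's formula. First the cross-terms c_i = x_i·y_{i+1} − x_{i+1}·y_i:
  0, -20, 0  ⇒  2A = -20, A = -10.
Then Σ (y_i + y_{i+1})·c_i = -40, so ȳ = -40 / (6·(-10)) = 2/3.

2/3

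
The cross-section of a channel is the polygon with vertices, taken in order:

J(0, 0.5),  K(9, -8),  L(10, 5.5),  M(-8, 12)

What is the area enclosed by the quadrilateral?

Apply the shoelace formula: 2A = Σ (x_i·y_{i+1} − x_{i+1}·y_i), indices taken mod 4.
J→K: (0)(-8) − (9)(0.5) = -4.5
K→L: (9)(5.5) − (10)(-8) = 129.5
L→M: (10)(12) − (-8)(5.5) = 164
M→J: (-8)(0.5) − (0)(12) = -4
Σ = 285
Area = |Σ|/2 = 142.5.

142.5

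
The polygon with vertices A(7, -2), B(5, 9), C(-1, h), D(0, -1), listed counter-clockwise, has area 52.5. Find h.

3

The doubled signed area Σ (x_i y_{i+1} − x_{i+1} y_i) is linear in h.
With h=0 it equals 90; the coefficient of h is 5 (from the two edges through C).
So 5·h + 90 = 2·52.5 = 105 ⇒ h = 3.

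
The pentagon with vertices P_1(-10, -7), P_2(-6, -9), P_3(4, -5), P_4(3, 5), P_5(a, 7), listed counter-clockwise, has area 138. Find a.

The doubled signed area Σ (x_i y_{i+1} − x_{i+1} y_i) is linear in a.
With a=0 it equals 240; the coefficient of a is -12 (from the two edges through P_5).
So -12·a + 240 = 2·138 = 276 ⇒ a = -3.

-3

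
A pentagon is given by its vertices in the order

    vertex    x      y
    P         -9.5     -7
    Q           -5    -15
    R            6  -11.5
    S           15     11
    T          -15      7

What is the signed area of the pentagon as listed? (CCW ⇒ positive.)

467.5

Apply the surveyor's formula: 2A = Σ (x_i·y_{i+1} − x_{i+1}·y_i), indices taken mod 5.
Σ = (107.5) + (147.5) + (238.5) + (270) + (171.5) = 935
Signed area = Σ/2 = 467.5 (positive ⇒ counter-clockwise traversal).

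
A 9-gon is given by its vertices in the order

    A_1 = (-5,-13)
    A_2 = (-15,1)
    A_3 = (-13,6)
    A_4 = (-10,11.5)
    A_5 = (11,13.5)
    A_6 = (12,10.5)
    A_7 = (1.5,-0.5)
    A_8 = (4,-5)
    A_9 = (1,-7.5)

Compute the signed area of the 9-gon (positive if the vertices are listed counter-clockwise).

A_1→A_2: (-5)(1) − (-15)(-13) = -200
A_2→A_3: (-15)(6) − (-13)(1) = -77
A_3→A_4: (-13)(11.5) − (-10)(6) = -89.5
A_4→A_5: (-10)(13.5) − (11)(11.5) = -261.5
A_5→A_6: (11)(10.5) − (12)(13.5) = -46.5
A_6→A_7: (12)(-0.5) − (1.5)(10.5) = -21.75
A_7→A_8: (1.5)(-5) − (4)(-0.5) = -5.5
A_8→A_9: (4)(-7.5) − (1)(-5) = -25
A_9→A_1: (1)(-13) − (-5)(-7.5) = -50.5
Σ = -777.25
Signed area = Σ/2 = -388.625 (negative ⇒ clockwise traversal).

-388.625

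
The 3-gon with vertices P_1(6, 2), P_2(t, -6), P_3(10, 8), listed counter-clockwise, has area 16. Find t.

6

Write out the shoelace sum; only the two edges meeting at P_2 involve t:
2·Area = [(6·(-6) − t·2) + (t·8 − 10·(-6))] + -28
       = 6·t + -4 = 32
⇒ t = 6.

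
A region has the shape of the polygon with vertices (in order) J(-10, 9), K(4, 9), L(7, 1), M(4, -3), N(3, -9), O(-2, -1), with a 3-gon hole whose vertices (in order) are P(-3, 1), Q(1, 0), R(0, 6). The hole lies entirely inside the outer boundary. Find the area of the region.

131.5

Outer boundary:
Cross-terms: -126, -59, -25, -27, -21, -28  ⇒  Σ = -286
Area = |Σ|/2 = 143.
Hole:
Apply the shoelace (surveyor's) formula: 2A = Σ (x_i·y_{i+1} − x_{i+1}·y_i), indices taken mod 3.
Cross-terms: -1, 6, 18  ⇒  Σ = 23
Area = |Σ|/2 = 11.5.
Net area = 143 − 11.5 = 131.5.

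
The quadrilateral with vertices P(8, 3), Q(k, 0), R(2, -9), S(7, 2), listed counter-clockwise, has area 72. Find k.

-6

Write out the shoelace sum; only the two edges meeting at Q involve k:
2·Area = [(8·0 − k·3) + (k·(-9) − 2·0)] + 72
       = -12·k + 72 = 144
⇒ k = -6.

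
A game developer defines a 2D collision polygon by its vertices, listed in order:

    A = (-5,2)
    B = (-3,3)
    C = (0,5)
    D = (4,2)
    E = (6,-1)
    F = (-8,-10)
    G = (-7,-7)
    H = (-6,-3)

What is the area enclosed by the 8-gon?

Apply the shoelace (surveyor's) formula: 2A = Σ (x_i·y_{i+1} − x_{i+1}·y_i), indices taken mod 8.
Cross-terms: -9, -15, -20, -16, -68, -14, -21, -27  ⇒  Σ = -190
Area = |Σ|/2 = 95.

95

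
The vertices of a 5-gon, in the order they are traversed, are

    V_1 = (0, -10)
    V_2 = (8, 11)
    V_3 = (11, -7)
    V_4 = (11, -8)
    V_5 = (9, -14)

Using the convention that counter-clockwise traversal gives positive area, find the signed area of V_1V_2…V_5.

Apply the shoelace (surveyor's) formula: 2A = Σ (x_i·y_{i+1} − x_{i+1}·y_i), indices taken mod 5.
Σ = (80) + (-177) + (-11) + (-82) + (-90) = -280
Signed area = Σ/2 = -140 (negative ⇒ clockwise traversal).

-140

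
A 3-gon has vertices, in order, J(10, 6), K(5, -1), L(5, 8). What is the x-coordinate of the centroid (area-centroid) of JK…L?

Apply the shoelace (surveyor's) formula. First the cross-terms c_i = x_i·y_{i+1} − x_{i+1}·y_i:
  -40, 45, -50  ⇒  2A = -45, A = -22.5.
Then Σ (x_i + x_{i+1})·c_i = -900, so x̄ = -900 / (6·(-22.5)) = 20/3.

20/3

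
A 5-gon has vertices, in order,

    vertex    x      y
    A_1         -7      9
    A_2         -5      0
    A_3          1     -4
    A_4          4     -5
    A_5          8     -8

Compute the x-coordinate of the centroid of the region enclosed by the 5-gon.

-1.51

Apply Gauss's area formula. First the cross-terms c_i = x_i·y_{i+1} − x_{i+1}·y_i:
  45, 20, 11, 8, 16  ⇒  2A = 100, A = 50.
Then Σ (x_i + x_{i+1})·c_i = -453, so x̄ = -453 / (6·50) = -1.51.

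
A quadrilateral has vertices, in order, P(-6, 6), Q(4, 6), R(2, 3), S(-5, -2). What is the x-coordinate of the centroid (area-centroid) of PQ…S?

-183/91

Apply the shoelace formula. First the cross-terms c_i = x_i·y_{i+1} − x_{i+1}·y_i:
  -60, 0, 11, -42  ⇒  2A = -91, A = -45.5.
Then Σ (x_i + x_{i+1})·c_i = 549, so x̄ = 549 / (6·(-45.5)) = -183/91.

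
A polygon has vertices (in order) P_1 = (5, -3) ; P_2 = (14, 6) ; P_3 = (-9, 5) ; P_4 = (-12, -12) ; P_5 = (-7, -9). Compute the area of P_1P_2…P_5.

227

Σ = (72) + (124) + (168) + (24) + (66) = 454
Area = |Σ|/2 = 227.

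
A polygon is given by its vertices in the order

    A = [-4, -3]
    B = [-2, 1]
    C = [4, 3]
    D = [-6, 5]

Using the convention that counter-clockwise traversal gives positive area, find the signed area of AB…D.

28

Σ = (-10) + (-10) + (38) + (38) = 56
Signed area = Σ/2 = 28 (positive ⇒ counter-clockwise traversal).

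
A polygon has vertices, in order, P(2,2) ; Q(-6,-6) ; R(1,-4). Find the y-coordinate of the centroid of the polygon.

Apply the shoelace formula. First the cross-terms c_i = x_i·y_{i+1} − x_{i+1}·y_i:
  0, 30, 10  ⇒  2A = 40, A = 20.
Then Σ (y_i + y_{i+1})·c_i = -320, so ȳ = -320 / (6·20) = -8/3.

-8/3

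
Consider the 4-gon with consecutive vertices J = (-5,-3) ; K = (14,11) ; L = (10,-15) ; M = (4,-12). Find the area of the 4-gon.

Apply the shoelace (surveyor's) formula: 2A = Σ (x_i·y_{i+1} − x_{i+1}·y_i), indices taken mod 4.
J→K: (-5)(11) − (14)(-3) = -13
K→L: (14)(-15) − (10)(11) = -320
L→M: (10)(-12) − (4)(-15) = -60
M→J: (4)(-3) − (-5)(-12) = -72
Σ = -465
Area = |Σ|/2 = 232.5.

232.5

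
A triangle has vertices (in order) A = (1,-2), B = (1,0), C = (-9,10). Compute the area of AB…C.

Σ = (2) + (10) + (8) = 20
Area = |Σ|/2 = 10.

10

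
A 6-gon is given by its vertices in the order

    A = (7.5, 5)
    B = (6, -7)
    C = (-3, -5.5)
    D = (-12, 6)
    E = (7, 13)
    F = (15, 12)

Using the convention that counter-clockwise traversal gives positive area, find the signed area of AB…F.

-272.25

Apply the surveyor's formula: 2A = Σ (x_i·y_{i+1} − x_{i+1}·y_i), indices taken mod 6.
Cross-terms: -82.5, -54, -84, -198, -111, -15  ⇒  Σ = -544.5
Signed area = Σ/2 = -272.25 (negative ⇒ clockwise traversal).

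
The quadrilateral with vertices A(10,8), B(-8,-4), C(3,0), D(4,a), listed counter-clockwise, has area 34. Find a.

The doubled signed area Σ (x_i y_{i+1} − x_{i+1} y_i) is linear in a.
With a=0 it equals 68; the coefficient of a is -7 (from the two edges through D).
So -7·a + 68 = 2·34 = 68 ⇒ a = 0.

0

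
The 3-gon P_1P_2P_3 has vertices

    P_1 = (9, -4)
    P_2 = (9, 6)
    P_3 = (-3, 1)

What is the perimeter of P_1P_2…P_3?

36

|P_1P_2| = √((0)² + (10)²) = √100 = 10
|P_2P_3| = √((-12)² + (-5)²) = √169 = 13
|P_3P_1| = √((12)² + (-5)²) = √169 = 13
Perimeter = 10 + 13 + 13 = 36.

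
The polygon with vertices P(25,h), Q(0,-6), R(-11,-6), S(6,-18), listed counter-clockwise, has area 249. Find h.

The doubled signed area Σ (x_i y_{i+1} − x_{i+1} y_i) is linear in h.
With h=0 it equals 468; the coefficient of h is 6 (from the two edges through P).
So 6·h + 468 = 2·249 = 498 ⇒ h = 5.

5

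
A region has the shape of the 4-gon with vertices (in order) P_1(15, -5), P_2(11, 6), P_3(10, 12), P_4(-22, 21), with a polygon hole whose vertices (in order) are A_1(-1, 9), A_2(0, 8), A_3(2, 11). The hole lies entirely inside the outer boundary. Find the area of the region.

Outer boundary:
Cross-terms: 145, 72, 474, -205  ⇒  Σ = 486
Area = |Σ|/2 = 243.
Hole:
Apply the shoelace formula: 2A = Σ (x_i·y_{i+1} − x_{i+1}·y_i), indices taken mod 3.
Σ = (-8) + (-16) + (29) = 5
Area = |Σ|/2 = 2.5.
Net area = 243 − 2.5 = 240.5.

240.5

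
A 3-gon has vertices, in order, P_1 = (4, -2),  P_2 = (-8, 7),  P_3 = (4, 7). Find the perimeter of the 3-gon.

|P_1P_2| = √((-12)² + (9)²) = √225 = 15
|P_2P_3| = √((12)² + (0)²) = √144 = 12
|P_3P_1| = √((0)² + (-9)²) = √81 = 9
Perimeter = 15 + 12 + 9 = 36.

36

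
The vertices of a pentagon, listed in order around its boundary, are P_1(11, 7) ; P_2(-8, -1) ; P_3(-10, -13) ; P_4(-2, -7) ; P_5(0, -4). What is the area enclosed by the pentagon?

117.5

Σ = (45) + (94) + (44) + (8) + (44) = 235
Area = |Σ|/2 = 117.5.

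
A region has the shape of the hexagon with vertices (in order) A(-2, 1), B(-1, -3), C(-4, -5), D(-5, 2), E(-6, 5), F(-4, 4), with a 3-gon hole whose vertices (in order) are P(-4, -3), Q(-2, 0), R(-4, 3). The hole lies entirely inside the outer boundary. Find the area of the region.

17

Outer boundary:
Apply Gauss's area formula: 2A = Σ (x_i·y_{i+1} − x_{i+1}·y_i), indices taken mod 6.
Cross-terms: 7, -7, -33, -13, -4, 4  ⇒  Σ = -46
Area = |Σ|/2 = 23.
Hole:
Apply Gauss's area formula: 2A = Σ (x_i·y_{i+1} − x_{i+1}·y_i), indices taken mod 3.
Σ = (-6) + (-6) + (24) = 12
Area = |Σ|/2 = 6.
Net area = 23 − 6 = 17.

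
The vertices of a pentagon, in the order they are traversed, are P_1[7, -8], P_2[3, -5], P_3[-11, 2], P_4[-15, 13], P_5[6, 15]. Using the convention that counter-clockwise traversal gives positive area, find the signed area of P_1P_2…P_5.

Apply the shoelace (surveyor's) formula: 2A = Σ (x_i·y_{i+1} − x_{i+1}·y_i), indices taken mod 5.
P_1→P_2: (7)(-5) − (3)(-8) = -11
P_2→P_3: (3)(2) − (-11)(-5) = -49
P_3→P_4: (-11)(13) − (-15)(2) = -113
P_4→P_5: (-15)(15) − (6)(13) = -303
P_5→P_1: (6)(-8) − (7)(15) = -153
Σ = -629
Signed area = Σ/2 = -314.5 (negative ⇒ clockwise traversal).

-314.5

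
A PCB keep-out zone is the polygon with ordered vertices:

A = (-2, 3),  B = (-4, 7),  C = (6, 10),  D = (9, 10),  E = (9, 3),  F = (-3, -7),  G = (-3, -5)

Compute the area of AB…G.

128

Apply the shoelace formula: 2A = Σ (x_i·y_{i+1} − x_{i+1}·y_i), indices taken mod 7.
Cross-terms: -2, -82, -30, -63, -54, -6, -19  ⇒  Σ = -256
Area = |Σ|/2 = 128.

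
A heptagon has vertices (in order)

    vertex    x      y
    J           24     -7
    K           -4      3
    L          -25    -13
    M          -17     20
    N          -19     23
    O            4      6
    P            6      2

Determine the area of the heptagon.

442.5

Apply the shoelace formula: 2A = Σ (x_i·y_{i+1} − x_{i+1}·y_i), indices taken mod 7.
J→K: (24)(3) − (-4)(-7) = 44
K→L: (-4)(-13) − (-25)(3) = 127
L→M: (-25)(20) − (-17)(-13) = -721
M→N: (-17)(23) − (-19)(20) = -11
N→O: (-19)(6) − (4)(23) = -206
O→P: (4)(2) − (6)(6) = -28
P→J: (6)(-7) − (24)(2) = -90
Σ = -885
Area = |Σ|/2 = 442.5.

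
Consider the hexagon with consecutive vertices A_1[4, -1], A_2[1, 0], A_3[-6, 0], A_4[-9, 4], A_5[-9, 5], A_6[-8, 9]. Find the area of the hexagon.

50.5

Σ = (1) + (0) + (-24) + (-9) + (-41) + (-28) = -101
Area = |Σ|/2 = 50.5.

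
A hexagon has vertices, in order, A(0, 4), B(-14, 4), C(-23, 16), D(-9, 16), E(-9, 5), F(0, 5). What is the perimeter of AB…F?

|AB| = √((-14)² + (0)²) = √196 = 14
|BC| = √((-9)² + (12)²) = √225 = 15
|CD| = √((14)² + (0)²) = √196 = 14
|DE| = √((0)² + (-11)²) = √121 = 11
|EF| = √((9)² + (0)²) = √81 = 9
|FA| = √((0)² + (-1)²) = √1 = 1
Perimeter = 14 + 15 + 14 + 11 + 9 + 1 = 64.

64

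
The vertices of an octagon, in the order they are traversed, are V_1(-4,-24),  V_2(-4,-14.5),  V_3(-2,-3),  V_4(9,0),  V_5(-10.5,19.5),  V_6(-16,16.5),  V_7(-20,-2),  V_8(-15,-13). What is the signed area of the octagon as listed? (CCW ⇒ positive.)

593.125

V_1→V_2: (-4)(-14.5) − (-4)(-24) = -38
V_2→V_3: (-4)(-3) − (-2)(-14.5) = -17
V_3→V_4: (-2)(0) − (9)(-3) = 27
V_4→V_5: (9)(19.5) − (-10.5)(0) = 175.5
V_5→V_6: (-10.5)(16.5) − (-16)(19.5) = 138.75
V_6→V_7: (-16)(-2) − (-20)(16.5) = 362
V_7→V_8: (-20)(-13) − (-15)(-2) = 230
V_8→V_1: (-15)(-24) − (-4)(-13) = 308
Σ = 1186.25
Signed area = Σ/2 = 593.125 (positive ⇒ counter-clockwise traversal).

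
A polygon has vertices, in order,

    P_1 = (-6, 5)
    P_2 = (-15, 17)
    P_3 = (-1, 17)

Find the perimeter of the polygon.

42

|P_1P_2| = √((-9)² + (12)²) = √225 = 15
|P_2P_3| = √((14)² + (0)²) = √196 = 14
|P_3P_1| = √((-5)² + (-12)²) = √169 = 13
Perimeter = 15 + 14 + 13 = 42.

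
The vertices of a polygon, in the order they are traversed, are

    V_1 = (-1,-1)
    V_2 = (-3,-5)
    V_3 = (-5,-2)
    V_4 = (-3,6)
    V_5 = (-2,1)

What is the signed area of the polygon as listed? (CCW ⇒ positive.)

Σ = (2) + (-19) + (-36) + (9) + (3) = -41
Signed area = Σ/2 = -20.5 (negative ⇒ clockwise traversal).

-20.5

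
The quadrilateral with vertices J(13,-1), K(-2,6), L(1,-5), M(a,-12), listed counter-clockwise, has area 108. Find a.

-2

Write out the shoelace sum; only the two edges meeting at M involve a:
2·Area = [(1·(-12) − a·(-5)) + (a·(-1) − 13·(-12))] + 80
       = 4·a + 224 = 216
⇒ a = -2.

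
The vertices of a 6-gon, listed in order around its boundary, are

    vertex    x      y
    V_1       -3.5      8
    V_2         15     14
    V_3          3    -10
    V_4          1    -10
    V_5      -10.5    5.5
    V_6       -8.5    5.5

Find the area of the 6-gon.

270.125

Apply the surveyor's formula: 2A = Σ (x_i·y_{i+1} − x_{i+1}·y_i), indices taken mod 6.
V_1→V_2: (-3.5)(14) − (15)(8) = -169
V_2→V_3: (15)(-10) − (3)(14) = -192
V_3→V_4: (3)(-10) − (1)(-10) = -20
V_4→V_5: (1)(5.5) − (-10.5)(-10) = -99.5
V_5→V_6: (-10.5)(5.5) − (-8.5)(5.5) = -11
V_6→V_1: (-8.5)(8) − (-3.5)(5.5) = -48.75
Σ = -540.25
Area = |Σ|/2 = 270.125.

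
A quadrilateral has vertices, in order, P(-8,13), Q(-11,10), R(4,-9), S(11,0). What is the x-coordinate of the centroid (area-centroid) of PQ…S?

Apply the surveyor's formula. First the cross-terms c_i = x_i·y_{i+1} − x_{i+1}·y_i:
  63, 59, 99, 143  ⇒  2A = 364, A = 182.
Then Σ (x_i + x_{i+1})·c_i = 304, so x̄ = 304 / (6·182) = 76/273.

76/273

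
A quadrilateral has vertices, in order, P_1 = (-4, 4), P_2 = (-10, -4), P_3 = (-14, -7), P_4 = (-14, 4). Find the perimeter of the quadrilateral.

36

|P_1P_2| = √((-6)² + (-8)²) = √100 = 10
|P_2P_3| = √((-4)² + (-3)²) = √25 = 5
|P_3P_4| = √((0)² + (11)²) = √121 = 11
|P_4P_1| = √((10)² + (0)²) = √100 = 10
Perimeter = 10 + 5 + 11 + 10 = 36.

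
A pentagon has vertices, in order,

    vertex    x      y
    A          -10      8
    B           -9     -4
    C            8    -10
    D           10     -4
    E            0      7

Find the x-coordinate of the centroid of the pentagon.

-171/221

Apply Gauss's area formula. First the cross-terms c_i = x_i·y_{i+1} − x_{i+1}·y_i:
  112, 122, 68, 70, 70  ⇒  2A = 442, A = 221.
Then Σ (x_i + x_{i+1})·c_i = -1026, so x̄ = -1026 / (6·221) = -171/221.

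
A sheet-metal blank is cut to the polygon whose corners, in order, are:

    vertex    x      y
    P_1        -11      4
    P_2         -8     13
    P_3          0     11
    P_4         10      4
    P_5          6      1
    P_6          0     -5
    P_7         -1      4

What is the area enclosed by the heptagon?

Apply the shoelace (surveyor's) formula: 2A = Σ (x_i·y_{i+1} − x_{i+1}·y_i), indices taken mod 7.
Σ = (-111) + (-88) + (-110) + (-14) + (-30) + (-5) + (40) = -318
Area = |Σ|/2 = 159.

159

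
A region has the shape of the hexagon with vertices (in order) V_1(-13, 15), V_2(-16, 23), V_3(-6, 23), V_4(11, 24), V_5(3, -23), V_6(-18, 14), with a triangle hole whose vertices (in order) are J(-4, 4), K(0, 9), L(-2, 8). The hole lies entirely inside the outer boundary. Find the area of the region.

732.5

Outer boundary:
V_1→V_2: (-13)(23) − (-16)(15) = -59
V_2→V_3: (-16)(23) − (-6)(23) = -230
V_3→V_4: (-6)(24) − (11)(23) = -397
V_4→V_5: (11)(-23) − (3)(24) = -325
V_5→V_6: (3)(14) − (-18)(-23) = -372
V_6→V_1: (-18)(15) − (-13)(14) = -88
Σ = -1471
Area = |Σ|/2 = 735.5.
Hole:
Apply the shoelace (surveyor's) formula: 2A = Σ (x_i·y_{i+1} − x_{i+1}·y_i), indices taken mod 3.
J→K: (-4)(9) − (0)(4) = -36
K→L: (0)(8) − (-2)(9) = 18
L→J: (-2)(4) − (-4)(8) = 24
Σ = 6
Area = |Σ|/2 = 3.
Net area = 735.5 − 3 = 732.5.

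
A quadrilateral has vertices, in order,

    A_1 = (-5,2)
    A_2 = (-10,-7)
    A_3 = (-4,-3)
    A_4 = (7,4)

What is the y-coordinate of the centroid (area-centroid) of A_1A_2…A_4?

Apply the surveyor's formula. First the cross-terms c_i = x_i·y_{i+1} − x_{i+1}·y_i:
  55, 2, 5, 34  ⇒  2A = 96, A = 48.
Then Σ (y_i + y_{i+1})·c_i = -86, so ȳ = -86 / (6·48) = -43/144.

-43/144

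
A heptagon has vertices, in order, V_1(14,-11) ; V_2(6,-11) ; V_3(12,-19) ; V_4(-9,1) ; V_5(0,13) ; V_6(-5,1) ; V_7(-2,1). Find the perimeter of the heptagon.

|V_1V_2| = √((-8)² + (0)²) = √64 = 8
|V_2V_3| = √((6)² + (-8)²) = √100 = 10
|V_3V_4| = √((-21)² + (20)²) = √841 = 29
|V_4V_5| = √((9)² + (12)²) = √225 = 15
|V_5V_6| = √((-5)² + (-12)²) = √169 = 13
|V_6V_7| = √((3)² + (0)²) = √9 = 3
|V_7V_1| = √((16)² + (-12)²) = √400 = 20
Perimeter = 8 + 10 + 29 + 15 + 13 + 3 + 20 = 98.

98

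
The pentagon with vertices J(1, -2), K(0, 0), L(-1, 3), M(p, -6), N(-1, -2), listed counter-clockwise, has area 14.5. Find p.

The doubled signed area Σ (x_i y_{i+1} − x_{i+1} y_i) is linear in p.
With p=0 it equals 4; the coefficient of p is -5 (from the two edges through M).
So -5·p + 4 = 2·14.5 = 29 ⇒ p = -5.

-5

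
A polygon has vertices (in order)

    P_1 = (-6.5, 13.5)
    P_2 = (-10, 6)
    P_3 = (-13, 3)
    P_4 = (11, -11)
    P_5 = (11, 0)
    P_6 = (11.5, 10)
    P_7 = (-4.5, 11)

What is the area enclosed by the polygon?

Σ = (96) + (48) + (110) + (121) + (110) + (171.5) + (10.75) = 667.25
Area = |Σ|/2 = 333.625.

333.625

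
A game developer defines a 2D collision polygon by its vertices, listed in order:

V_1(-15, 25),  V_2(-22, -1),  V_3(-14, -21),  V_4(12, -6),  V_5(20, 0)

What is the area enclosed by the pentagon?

984.5

Apply the surveyor's formula: 2A = Σ (x_i·y_{i+1} − x_{i+1}·y_i), indices taken mod 5.
Σ = (565) + (448) + (336) + (120) + (500) = 1969
Area = |Σ|/2 = 984.5.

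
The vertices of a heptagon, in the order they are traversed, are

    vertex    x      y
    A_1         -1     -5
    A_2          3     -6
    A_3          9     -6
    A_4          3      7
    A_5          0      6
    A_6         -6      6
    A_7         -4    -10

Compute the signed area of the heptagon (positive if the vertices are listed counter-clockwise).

143

Apply Gauss's area formula: 2A = Σ (x_i·y_{i+1} − x_{i+1}·y_i), indices taken mod 7.
Σ = (21) + (36) + (81) + (18) + (36) + (84) + (10) = 286
Signed area = Σ/2 = 143 (positive ⇒ counter-clockwise traversal).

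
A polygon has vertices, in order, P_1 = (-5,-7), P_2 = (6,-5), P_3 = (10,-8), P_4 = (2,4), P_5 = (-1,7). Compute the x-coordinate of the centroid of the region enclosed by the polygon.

179/185

Apply Gauss's area formula. First the cross-terms c_i = x_i·y_{i+1} − x_{i+1}·y_i:
  67, 2, 56, 18, 42  ⇒  2A = 185, A = 92.5.
Then Σ (x_i + x_{i+1})·c_i = 537, so x̄ = 537 / (6·92.5) = 179/185.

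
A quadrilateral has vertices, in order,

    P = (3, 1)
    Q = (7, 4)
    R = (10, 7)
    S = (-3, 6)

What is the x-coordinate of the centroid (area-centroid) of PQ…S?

Apply the surveyor's formula. First the cross-terms c_i = x_i·y_{i+1} − x_{i+1}·y_i:
  5, 9, 81, -21  ⇒  2A = 74, A = 37.
Then Σ (x_i + x_{i+1})·c_i = 770, so x̄ = 770 / (6·37) = 385/111.

385/111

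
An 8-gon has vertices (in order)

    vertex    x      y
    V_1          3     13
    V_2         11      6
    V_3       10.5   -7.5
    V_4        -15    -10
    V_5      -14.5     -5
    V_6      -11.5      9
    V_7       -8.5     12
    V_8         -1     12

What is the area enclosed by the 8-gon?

473.25

Apply the surveyor's formula: 2A = Σ (x_i·y_{i+1} − x_{i+1}·y_i), indices taken mod 8.
V_1→V_2: (3)(6) − (11)(13) = -125
V_2→V_3: (11)(-7.5) − (10.5)(6) = -145.5
V_3→V_4: (10.5)(-10) − (-15)(-7.5) = -217.5
V_4→V_5: (-15)(-5) − (-14.5)(-10) = -70
V_5→V_6: (-14.5)(9) − (-11.5)(-5) = -188
V_6→V_7: (-11.5)(12) − (-8.5)(9) = -61.5
V_7→V_8: (-8.5)(12) − (-1)(12) = -90
V_8→V_1: (-1)(13) − (3)(12) = -49
Σ = -946.5
Area = |Σ|/2 = 473.25.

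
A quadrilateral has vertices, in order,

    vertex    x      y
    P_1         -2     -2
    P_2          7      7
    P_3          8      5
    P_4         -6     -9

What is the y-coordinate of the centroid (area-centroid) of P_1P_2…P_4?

2/23

Apply Gauss's area formula. First the cross-terms c_i = x_i·y_{i+1} − x_{i+1}·y_i:
  0, -21, -42, -6  ⇒  2A = -69, A = -34.5.
Then Σ (y_i + y_{i+1})·c_i = -18, so ȳ = -18 / (6·(-34.5)) = 2/23.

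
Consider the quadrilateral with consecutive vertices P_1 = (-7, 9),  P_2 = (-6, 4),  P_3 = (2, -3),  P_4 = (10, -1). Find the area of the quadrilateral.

Cross-terms: 26, 10, 28, 83  ⇒  Σ = 147
Area = |Σ|/2 = 73.5.

73.5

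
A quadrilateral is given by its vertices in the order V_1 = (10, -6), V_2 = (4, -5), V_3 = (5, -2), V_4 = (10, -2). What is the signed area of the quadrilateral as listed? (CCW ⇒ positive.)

Cross-terms: -26, 17, 10, -40  ⇒  Σ = -39
Signed area = Σ/2 = -19.5 (negative ⇒ clockwise traversal).

-19.5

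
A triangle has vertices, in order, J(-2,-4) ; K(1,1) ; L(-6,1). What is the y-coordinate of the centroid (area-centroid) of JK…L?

Apply the shoelace (surveyor's) formula. First the cross-terms c_i = x_i·y_{i+1} − x_{i+1}·y_i:
  2, 7, 26  ⇒  2A = 35, A = 17.5.
Then Σ (y_i + y_{i+1})·c_i = -70, so ȳ = -70 / (6·17.5) = -2/3.

-2/3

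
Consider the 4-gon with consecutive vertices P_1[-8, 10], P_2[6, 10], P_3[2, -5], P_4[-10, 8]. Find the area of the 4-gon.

130

Apply the shoelace formula: 2A = Σ (x_i·y_{i+1} − x_{i+1}·y_i), indices taken mod 4.
Σ = (-140) + (-50) + (-34) + (-36) = -260
Area = |Σ|/2 = 130.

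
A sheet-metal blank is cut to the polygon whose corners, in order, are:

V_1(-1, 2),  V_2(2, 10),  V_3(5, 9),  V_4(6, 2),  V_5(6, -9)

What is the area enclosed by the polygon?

76.5

Apply the shoelace (surveyor's) formula: 2A = Σ (x_i·y_{i+1} − x_{i+1}·y_i), indices taken mod 5.
Σ = (-14) + (-32) + (-44) + (-66) + (3) = -153
Area = |Σ|/2 = 76.5.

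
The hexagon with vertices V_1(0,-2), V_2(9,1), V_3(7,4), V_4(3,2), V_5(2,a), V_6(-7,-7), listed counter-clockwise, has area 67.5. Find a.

9

The doubled signed area Σ (x_i y_{i+1} − x_{i+1} y_i) is linear in a.
With a=0 it equals 45; the coefficient of a is 10 (from the two edges through V_5).
So 10·a + 45 = 2·67.5 = 135 ⇒ a = 9.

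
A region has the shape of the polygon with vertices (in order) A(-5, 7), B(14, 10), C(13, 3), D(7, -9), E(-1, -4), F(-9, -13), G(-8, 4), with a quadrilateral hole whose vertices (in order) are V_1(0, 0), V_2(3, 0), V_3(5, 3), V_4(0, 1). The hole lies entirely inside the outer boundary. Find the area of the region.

298

Outer boundary:
Apply the surveyor's formula: 2A = Σ (x_i·y_{i+1} − x_{i+1}·y_i), indices taken mod 7.
Σ = (-148) + (-88) + (-138) + (-37) + (-23) + (-140) + (-36) = -610
Area = |Σ|/2 = 305.
Hole:
Apply the shoelace formula: 2A = Σ (x_i·y_{i+1} − x_{i+1}·y_i), indices taken mod 4.
Cross-terms: 0, 9, 5, 0  ⇒  Σ = 14
Area = |Σ|/2 = 7.
Net area = 305 − 7 = 298.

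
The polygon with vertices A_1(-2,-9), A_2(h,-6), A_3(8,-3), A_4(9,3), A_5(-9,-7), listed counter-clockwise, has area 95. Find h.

8

Write out the shoelace sum; only the two edges meeting at A_2 involve h:
2·Area = [((-2)·(-6) − h·(-9)) + (h·(-3) − 8·(-6))] + 82
       = 6·h + 142 = 190
⇒ h = 8.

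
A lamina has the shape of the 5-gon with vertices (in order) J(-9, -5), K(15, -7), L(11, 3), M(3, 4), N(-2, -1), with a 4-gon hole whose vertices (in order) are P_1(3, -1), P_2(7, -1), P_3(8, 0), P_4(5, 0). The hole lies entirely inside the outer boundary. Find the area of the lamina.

Outer boundary:
Apply the shoelace (surveyor's) formula: 2A = Σ (x_i·y_{i+1} − x_{i+1}·y_i), indices taken mod 5.
Σ = (138) + (122) + (35) + (5) + (1) = 301
Area = |Σ|/2 = 150.5.
Hole:
Apply the shoelace (surveyor's) formula: 2A = Σ (x_i·y_{i+1} − x_{i+1}·y_i), indices taken mod 4.
P_1→P_2: (3)(-1) − (7)(-1) = 4
P_2→P_3: (7)(0) − (8)(-1) = 8
P_3→P_4: (8)(0) − (5)(0) = 0
P_4→P_1: (5)(-1) − (3)(0) = -5
Σ = 7
Area = |Σ|/2 = 3.5.
Net area = 150.5 − 3.5 = 147.

147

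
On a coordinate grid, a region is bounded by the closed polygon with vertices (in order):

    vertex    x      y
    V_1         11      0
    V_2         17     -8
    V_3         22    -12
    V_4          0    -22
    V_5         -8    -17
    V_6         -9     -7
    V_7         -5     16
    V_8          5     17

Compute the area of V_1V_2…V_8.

Σ = (-88) + (-28) + (-484) + (-176) + (-97) + (-179) + (-165) + (-187) = -1404
Area = |Σ|/2 = 702.

702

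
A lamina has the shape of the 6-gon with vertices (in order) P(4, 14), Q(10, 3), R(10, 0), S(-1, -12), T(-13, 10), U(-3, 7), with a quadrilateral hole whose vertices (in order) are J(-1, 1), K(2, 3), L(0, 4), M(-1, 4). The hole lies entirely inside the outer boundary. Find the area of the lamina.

282.5

Outer boundary:
Σ = (-128) + (-30) + (-120) + (-166) + (-61) + (-70) = -575
Area = |Σ|/2 = 287.5.
Hole:
Apply the shoelace (surveyor's) formula: 2A = Σ (x_i·y_{i+1} − x_{i+1}·y_i), indices taken mod 4.
Σ = (-5) + (8) + (4) + (3) = 10
Area = |Σ|/2 = 5.
Net area = 287.5 − 5 = 282.5.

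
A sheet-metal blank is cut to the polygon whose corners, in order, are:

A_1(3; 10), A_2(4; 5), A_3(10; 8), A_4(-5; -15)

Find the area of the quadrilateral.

79

Apply the shoelace (surveyor's) formula: 2A = Σ (x_i·y_{i+1} − x_{i+1}·y_i), indices taken mod 4.
Cross-terms: -25, -18, -110, -5  ⇒  Σ = -158
Area = |Σ|/2 = 79.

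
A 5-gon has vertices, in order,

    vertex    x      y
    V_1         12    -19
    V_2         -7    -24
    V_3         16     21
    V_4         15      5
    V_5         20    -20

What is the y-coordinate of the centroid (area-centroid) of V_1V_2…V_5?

-166/21

Apply the surveyor's formula. First the cross-terms c_i = x_i·y_{i+1} − x_{i+1}·y_i:
  -421, 237, -235, -400, -140  ⇒  2A = -959, A = -479.5.
Then Σ (y_i + y_{i+1})·c_i = 22742, so ȳ = 22742 / (6·(-479.5)) = -166/21.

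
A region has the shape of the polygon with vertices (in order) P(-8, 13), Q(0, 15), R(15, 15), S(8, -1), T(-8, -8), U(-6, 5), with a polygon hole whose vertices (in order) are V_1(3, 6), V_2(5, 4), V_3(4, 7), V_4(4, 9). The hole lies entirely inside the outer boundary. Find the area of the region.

Outer boundary:
Apply Gauss's area formula: 2A = Σ (x_i·y_{i+1} − x_{i+1}·y_i), indices taken mod 6.
Cross-terms: -120, -225, -135, -72, -88, -38  ⇒  Σ = -678
Area = |Σ|/2 = 339.
Hole:
Apply the shoelace formula: 2A = Σ (x_i·y_{i+1} − x_{i+1}·y_i), indices taken mod 4.
Cross-terms: -18, 19, 8, -3  ⇒  Σ = 6
Area = |Σ|/2 = 3.
Net area = 339 − 3 = 336.

336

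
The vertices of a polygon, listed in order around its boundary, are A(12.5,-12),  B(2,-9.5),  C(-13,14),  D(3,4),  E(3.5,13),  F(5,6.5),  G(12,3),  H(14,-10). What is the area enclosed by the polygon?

284.75

Apply the surveyor's formula: 2A = Σ (x_i·y_{i+1} − x_{i+1}·y_i), indices taken mod 8.
Σ = (-94.75) + (-95.5) + (-94) + (25) + (-42.25) + (-63) + (-162) + (-43) = -569.5
Area = |Σ|/2 = 284.75.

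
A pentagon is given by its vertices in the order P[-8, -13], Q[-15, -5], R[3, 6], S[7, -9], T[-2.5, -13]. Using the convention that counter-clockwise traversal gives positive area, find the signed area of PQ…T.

Apply the shoelace formula: 2A = Σ (x_i·y_{i+1} − x_{i+1}·y_i), indices taken mod 5.
Σ = (-155) + (-75) + (-69) + (-113.5) + (-71.5) = -484
Signed area = Σ/2 = -242 (negative ⇒ clockwise traversal).

-242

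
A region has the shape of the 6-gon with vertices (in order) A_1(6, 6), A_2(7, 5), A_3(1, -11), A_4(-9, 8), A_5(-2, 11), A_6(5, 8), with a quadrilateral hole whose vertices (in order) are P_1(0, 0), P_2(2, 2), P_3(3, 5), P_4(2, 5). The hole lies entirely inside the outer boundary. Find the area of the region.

174

Outer boundary:
Σ = (-12) + (-82) + (-91) + (-83) + (-71) + (-18) = -357
Area = |Σ|/2 = 178.5.
Hole:
P_1→P_2: (0)(2) − (2)(0) = 0
P_2→P_3: (2)(5) − (3)(2) = 4
P_3→P_4: (3)(5) − (2)(5) = 5
P_4→P_1: (2)(0) − (0)(5) = 0
Σ = 9
Area = |Σ|/2 = 4.5.
Net area = 178.5 − 4.5 = 174.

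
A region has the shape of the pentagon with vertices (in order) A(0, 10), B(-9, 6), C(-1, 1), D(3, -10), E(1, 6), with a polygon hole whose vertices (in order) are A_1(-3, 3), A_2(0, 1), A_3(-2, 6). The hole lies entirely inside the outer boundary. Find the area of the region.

Outer boundary:
Apply the shoelace (surveyor's) formula: 2A = Σ (x_i·y_{i+1} − x_{i+1}·y_i), indices taken mod 5.
Cross-terms: 90, -3, 7, 28, 10  ⇒  Σ = 132
Area = |Σ|/2 = 66.
Hole:
Apply the shoelace formula: 2A = Σ (x_i·y_{i+1} − x_{i+1}·y_i), indices taken mod 3.
Σ = (-3) + (2) + (12) = 11
Area = |Σ|/2 = 5.5.
Net area = 66 − 5.5 = 60.5.

60.5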